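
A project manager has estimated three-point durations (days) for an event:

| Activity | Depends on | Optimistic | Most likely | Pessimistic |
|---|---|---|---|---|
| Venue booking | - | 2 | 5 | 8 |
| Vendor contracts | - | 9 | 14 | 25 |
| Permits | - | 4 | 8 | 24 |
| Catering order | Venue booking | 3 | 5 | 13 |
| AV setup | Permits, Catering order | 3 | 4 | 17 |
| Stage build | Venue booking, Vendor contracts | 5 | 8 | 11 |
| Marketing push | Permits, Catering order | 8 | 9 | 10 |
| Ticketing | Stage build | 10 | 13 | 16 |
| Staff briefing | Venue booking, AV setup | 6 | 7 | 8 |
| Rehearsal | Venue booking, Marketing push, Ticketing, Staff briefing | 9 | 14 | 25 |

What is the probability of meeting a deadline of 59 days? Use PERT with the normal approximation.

0.976

te_Venue booking = (2 + 4·5 + 8)/6 = 30/6 = 5; σ²_Venue booking = ((8−2)/6)² = 1.000
te_Vendor contracts = (9 + 4·14 + 25)/6 = 90/6 = 15; σ²_Vendor contracts = ((25−9)/6)² = 7.111
te_Permits = (4 + 4·8 + 24)/6 = 60/6 = 10; σ²_Permits = ((24−4)/6)² = 11.111
te_Catering order = (3 + 4·5 + 13)/6 = 36/6 = 6; σ²_Catering order = ((13−3)/6)² = 2.778
te_AV setup = (3 + 4·4 + 17)/6 = 36/6 = 6; σ²_AV setup = ((17−3)/6)² = 5.444
te_Stage build = (5 + 4·8 + 11)/6 = 48/6 = 8; σ²_Stage build = ((11−5)/6)² = 1.000
te_Marketing push = (8 + 4·9 + 10)/6 = 54/6 = 9; σ²_Marketing push = ((10−8)/6)² = 0.111
te_Ticketing = (10 + 4·13 + 16)/6 = 78/6 = 13; σ²_Ticketing = ((16−10)/6)² = 1.000
te_Staff briefing = (6 + 4·7 + 8)/6 = 42/6 = 7; σ²_Staff briefing = ((8−6)/6)² = 0.111
te_Rehearsal = (9 + 4·14 + 25)/6 = 90/6 = 15; σ²_Rehearsal = ((25−9)/6)² = 7.111

Forward pass:
ES_Venue booking = 0; EF_Venue booking = 5
ES_Vendor contracts = 0; EF_Vendor contracts = 15
ES_Permits = 0; EF_Permits = 10
ES_Catering order = 5; EF_Catering order = 5+6 = 11
ES_AV setup = max(EF_Permits=10, EF_Catering order=11) = 11; EF_AV setup = 11+6 = 17
ES_Stage build = max(EF_Venue booking=5, EF_Vendor contracts=15) = 15; EF_Stage build = 15+8 = 23
ES_Marketing push = max(EF_Permits=10, EF_Catering order=11) = 11; EF_Marketing push = 11+9 = 20
ES_Ticketing = 23; EF_Ticketing = 23+13 = 36
ES_Staff briefing = max(EF_Venue booking=5, EF_AV setup=17) = 17; EF_Staff briefing = 17+7 = 24
ES_Rehearsal = max(EF_Venue booking=5, EF_Marketing push=20, EF_Ticketing=36, EF_Staff briefing=24) = 36; EF_Rehearsal = 36+15 = 51
Expected project duration μ = 51 days. Critical path: Vendor contracts → Stage build → Ticketing → Rehearsal.

Variance along critical path = 7.111 + 1.000 + 1.000 + 7.111 = 16.222; σ = √16.222 = 4.028 days.
Z = (59 − 51) / 4.028 = 1.986
P(T ≤ 59) = Φ(1.986) ≈ 0.976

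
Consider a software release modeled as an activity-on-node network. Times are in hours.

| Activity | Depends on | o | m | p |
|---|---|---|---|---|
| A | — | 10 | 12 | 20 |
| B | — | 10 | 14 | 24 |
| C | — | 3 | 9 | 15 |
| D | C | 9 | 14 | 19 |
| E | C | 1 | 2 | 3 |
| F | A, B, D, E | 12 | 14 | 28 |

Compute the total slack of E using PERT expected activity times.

12 hours

te_A = (10 + 4·12 + 20)/6 = 78/6 = 13
te_B = (10 + 4·14 + 24)/6 = 90/6 = 15
te_C = (3 + 4·9 + 15)/6 = 54/6 = 9
te_D = (9 + 4·14 + 19)/6 = 84/6 = 14
te_E = (1 + 4·2 + 3)/6 = 12/6 = 2
te_F = (12 + 4·14 + 28)/6 = 96/6 = 16

Forward pass:
ES_A = 0; EF_A = 13
ES_B = 0; EF_B = 15
ES_C = 0; EF_C = 9
ES_D = 9; EF_D = 9+14 = 23
ES_E = 9; EF_E = 9+2 = 11
ES_F = max(EF_A=13, EF_B=15, EF_D=23, EF_E=11) = 23; EF_F = 23+16 = 39
Expected project duration μ = 39 hours. Critical path: C → D → F.

Backward pass:
LF_F = 39; LS_F = 39−16 = 23
LF_E = LS_F = 23; LS_E = 23−2 = 21
LF_D = LS_F = 23; LS_D = 23−14 = 9
LF_C = min(LS_D=9, LS_E=21) = 9; LS_C = 9−9 = 0
LF_B = LS_F = 23; LS_B = 23−15 = 8
LF_A = LS_F = 23; LS_A = 23−13 = 10
Slack_E = LS_E − ES_E = 21 − 9 = 12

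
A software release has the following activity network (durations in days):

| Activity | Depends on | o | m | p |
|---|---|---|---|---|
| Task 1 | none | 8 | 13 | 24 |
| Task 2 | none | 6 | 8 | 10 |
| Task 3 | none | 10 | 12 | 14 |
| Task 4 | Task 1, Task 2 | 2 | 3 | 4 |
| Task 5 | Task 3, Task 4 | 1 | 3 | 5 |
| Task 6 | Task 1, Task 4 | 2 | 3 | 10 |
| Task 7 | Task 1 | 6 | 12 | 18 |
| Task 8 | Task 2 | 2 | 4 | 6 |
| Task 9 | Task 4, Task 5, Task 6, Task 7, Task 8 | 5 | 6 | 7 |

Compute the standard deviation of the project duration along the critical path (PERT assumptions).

3.35 days

te_Task 1 = (8 + 4·13 + 24)/6 = 84/6 = 14; σ²_Task 1 = ((24−8)/6)² = 7.111
te_Task 2 = (6 + 4·8 + 10)/6 = 48/6 = 8; σ²_Task 2 = ((10−6)/6)² = 0.444
te_Task 3 = (10 + 4·12 + 14)/6 = 72/6 = 12; σ²_Task 3 = ((14−10)/6)² = 0.444
te_Task 4 = (2 + 4·3 + 4)/6 = 18/6 = 3; σ²_Task 4 = ((4−2)/6)² = 0.111
te_Task 5 = (1 + 4·3 + 5)/6 = 18/6 = 3; σ²_Task 5 = ((5−1)/6)² = 0.444
te_Task 6 = (2 + 4·3 + 10)/6 = 24/6 = 4; σ²_Task 6 = ((10−2)/6)² = 1.778
te_Task 7 = (6 + 4·12 + 18)/6 = 72/6 = 12; σ²_Task 7 = ((18−6)/6)² = 4.000
te_Task 8 = (2 + 4·4 + 6)/6 = 24/6 = 4; σ²_Task 8 = ((6−2)/6)² = 0.444
te_Task 9 = (5 + 4·6 + 7)/6 = 36/6 = 6; σ²_Task 9 = ((7−5)/6)² = 0.111

Forward pass:
ES_Task 1 = 0; EF_Task 1 = 14
ES_Task 2 = 0; EF_Task 2 = 8
ES_Task 3 = 0; EF_Task 3 = 12
ES_Task 4 = max(EF_Task 1=14, EF_Task 2=8) = 14; EF_Task 4 = 14+3 = 17
ES_Task 5 = max(EF_Task 3=12, EF_Task 4=17) = 17; EF_Task 5 = 17+3 = 20
ES_Task 6 = max(EF_Task 1=14, EF_Task 4=17) = 17; EF_Task 6 = 17+4 = 21
ES_Task 7 = 14; EF_Task 7 = 14+12 = 26
ES_Task 8 = 8; EF_Task 8 = 8+4 = 12
ES_Task 9 = max(EF_Task 4=17, EF_Task 5=20, EF_Task 6=21, EF_Task 7=26, EF_Task 8=12) = 26; EF_Task 9 = 26+6 = 32
Expected project duration μ = 32 days. Critical path: Task 1 → Task 7 → Task 9.

Variance along critical path = 7.111 + 4.000 + 0.111 = 11.222
σ = √11.222 = 3.350 days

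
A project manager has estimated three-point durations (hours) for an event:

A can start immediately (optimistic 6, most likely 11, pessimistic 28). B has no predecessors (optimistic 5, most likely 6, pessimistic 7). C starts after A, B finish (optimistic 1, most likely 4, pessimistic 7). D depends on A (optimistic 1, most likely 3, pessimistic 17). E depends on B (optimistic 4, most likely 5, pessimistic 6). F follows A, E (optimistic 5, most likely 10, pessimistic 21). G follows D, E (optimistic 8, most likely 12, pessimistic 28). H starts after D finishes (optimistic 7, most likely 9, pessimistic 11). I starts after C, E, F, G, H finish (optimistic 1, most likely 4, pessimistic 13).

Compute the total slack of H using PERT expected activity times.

te_A = (6 + 4·11 + 28)/6 = 78/6 = 13
te_B = (5 + 4·6 + 7)/6 = 36/6 = 6
te_C = (1 + 4·4 + 7)/6 = 24/6 = 4
te_D = (1 + 4·3 + 17)/6 = 30/6 = 5
te_E = (4 + 4·5 + 6)/6 = 30/6 = 5
te_F = (5 + 4·10 + 21)/6 = 66/6 = 11
te_G = (8 + 4·12 + 28)/6 = 84/6 = 14
te_H = (7 + 4·9 + 11)/6 = 54/6 = 9
te_I = (1 + 4·4 + 13)/6 = 30/6 = 5

Forward pass:
ES_A = 0; EF_A = 13
ES_B = 0; EF_B = 6
ES_C = max(EF_A=13, EF_B=6) = 13; EF_C = 13+4 = 17
ES_D = 13; EF_D = 13+5 = 18
ES_E = 6; EF_E = 6+5 = 11
ES_F = max(EF_A=13, EF_E=11) = 13; EF_F = 13+11 = 24
ES_G = max(EF_D=18, EF_E=11) = 18; EF_G = 18+14 = 32
ES_H = 18; EF_H = 18+9 = 27
ES_I = max(EF_C=17, EF_E=11, EF_F=24, EF_G=32, EF_H=27) = 32; EF_I = 32+5 = 37
Expected project duration μ = 37 hours. Critical path: A → D → G → I.

Backward pass:
LF_I = 37; LS_I = 37−5 = 32
LF_H = LS_I = 32; LS_H = 32−9 = 23
LF_G = LS_I = 32; LS_G = 32−14 = 18
LF_F = LS_I = 32; LS_F = 32−11 = 21
LF_E = min(LS_F=21, LS_G=18, LS_I=32) = 18; LS_E = 18−5 = 13
LF_D = min(LS_G=18, LS_H=23) = 18; LS_D = 18−5 = 13
LF_C = LS_I = 32; LS_C = 32−4 = 28
LF_B = min(LS_C=28, LS_E=13) = 13; LS_B = 13−6 = 7
LF_A = min(LS_C=28, LS_D=13, LS_F=21) = 13; LS_A = 13−13 = 0
Slack_H = LS_H − ES_H = 23 − 18 = 5

5 hours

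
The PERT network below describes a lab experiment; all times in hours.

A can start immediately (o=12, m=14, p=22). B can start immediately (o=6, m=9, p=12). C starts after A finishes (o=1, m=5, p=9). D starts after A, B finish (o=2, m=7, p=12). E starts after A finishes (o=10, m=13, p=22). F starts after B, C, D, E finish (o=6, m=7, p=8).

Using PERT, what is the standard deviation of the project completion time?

2.62 hours

te_A = (12 + 4·14 + 22)/6 = 90/6 = 15; σ²_A = ((22−12)/6)² = 2.778
te_B = (6 + 4·9 + 12)/6 = 54/6 = 9; σ²_B = ((12−6)/6)² = 1.000
te_C = (1 + 4·5 + 9)/6 = 30/6 = 5; σ²_C = ((9−1)/6)² = 1.778
te_D = (2 + 4·7 + 12)/6 = 42/6 = 7; σ²_D = ((12−2)/6)² = 2.778
te_E = (10 + 4·13 + 22)/6 = 84/6 = 14; σ²_E = ((22−10)/6)² = 4.000
te_F = (6 + 4·7 + 8)/6 = 42/6 = 7; σ²_F = ((8−6)/6)² = 0.111

Forward pass:
ES_A = 0; EF_A = 15
ES_B = 0; EF_B = 9
ES_C = 15; EF_C = 15+5 = 20
ES_D = max(EF_A=15, EF_B=9) = 15; EF_D = 15+7 = 22
ES_E = 15; EF_E = 15+14 = 29
ES_F = max(EF_B=9, EF_C=20, EF_D=22, EF_E=29) = 29; EF_F = 29+7 = 36
Expected project duration μ = 36 hours. Critical path: A → E → F.

Variance along critical path = 2.778 + 4.000 + 0.111 = 6.889
σ = √6.889 = 2.625 hours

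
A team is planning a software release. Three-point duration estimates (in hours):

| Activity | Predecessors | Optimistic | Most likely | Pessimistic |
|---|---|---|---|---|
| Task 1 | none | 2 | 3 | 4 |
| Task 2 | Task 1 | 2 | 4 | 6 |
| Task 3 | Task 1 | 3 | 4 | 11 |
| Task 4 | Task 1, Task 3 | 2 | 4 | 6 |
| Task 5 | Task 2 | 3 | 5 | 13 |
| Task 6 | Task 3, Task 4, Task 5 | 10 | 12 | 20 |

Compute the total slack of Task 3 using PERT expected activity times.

1 hours

te_Task 1 = (2 + 4·3 + 4)/6 = 18/6 = 3
te_Task 2 = (2 + 4·4 + 6)/6 = 24/6 = 4
te_Task 3 = (3 + 4·4 + 11)/6 = 30/6 = 5
te_Task 4 = (2 + 4·4 + 6)/6 = 24/6 = 4
te_Task 5 = (3 + 4·5 + 13)/6 = 36/6 = 6
te_Task 6 = (10 + 4·12 + 20)/6 = 78/6 = 13

Forward pass:
ES_Task 1 = 0; EF_Task 1 = 3
ES_Task 2 = 3; EF_Task 2 = 3+4 = 7
ES_Task 3 = 3; EF_Task 3 = 3+5 = 8
ES_Task 4 = max(EF_Task 1=3, EF_Task 3=8) = 8; EF_Task 4 = 8+4 = 12
ES_Task 5 = 7; EF_Task 5 = 7+6 = 13
ES_Task 6 = max(EF_Task 3=8, EF_Task 4=12, EF_Task 5=13) = 13; EF_Task 6 = 13+13 = 26
Expected project duration μ = 26 hours. Critical path: Task 1 → Task 2 → Task 5 → Task 6.

Backward pass:
LF_Task 6 = 26; LS_Task 6 = 26−13 = 13
LF_Task 5 = LS_Task 6 = 13; LS_Task 5 = 13−6 = 7
LF_Task 4 = LS_Task 6 = 13; LS_Task 4 = 13−4 = 9
LF_Task 3 = min(LS_Task 4=9, LS_Task 6=13) = 9; LS_Task 3 = 9−5 = 4
LF_Task 2 = LS_Task 5 = 7; LS_Task 2 = 7−4 = 3
LF_Task 1 = min(LS_Task 2=3, LS_Task 3=4, LS_Task 4=9) = 3; LS_Task 1 = 3−3 = 0
Slack_Task 3 = LS_Task 3 − ES_Task 3 = 4 − 3 = 1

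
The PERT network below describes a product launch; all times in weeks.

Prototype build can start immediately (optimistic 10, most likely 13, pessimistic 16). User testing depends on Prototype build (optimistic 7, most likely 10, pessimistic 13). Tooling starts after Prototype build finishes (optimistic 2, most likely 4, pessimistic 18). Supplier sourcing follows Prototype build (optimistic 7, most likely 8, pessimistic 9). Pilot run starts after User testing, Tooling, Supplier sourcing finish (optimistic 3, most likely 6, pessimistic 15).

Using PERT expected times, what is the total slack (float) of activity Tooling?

te_Prototype build = (10 + 4·13 + 16)/6 = 78/6 = 13
te_User testing = (7 + 4·10 + 13)/6 = 60/6 = 10
te_Tooling = (2 + 4·4 + 18)/6 = 36/6 = 6
te_Supplier sourcing = (7 + 4·8 + 9)/6 = 48/6 = 8
te_Pilot run = (3 + 4·6 + 15)/6 = 42/6 = 7

Forward pass:
ES_Prototype build = 0; EF_Prototype build = 13
ES_User testing = 13; EF_User testing = 13+10 = 23
ES_Tooling = 13; EF_Tooling = 13+6 = 19
ES_Supplier sourcing = 13; EF_Supplier sourcing = 13+8 = 21
ES_Pilot run = max(EF_User testing=23, EF_Tooling=19, EF_Supplier sourcing=21) = 23; EF_Pilot run = 23+7 = 30
Expected project duration μ = 30 weeks. Critical path: Prototype build → User testing → Pilot run.

Backward pass:
LF_Pilot run = 30; LS_Pilot run = 30−7 = 23
LF_Supplier sourcing = LS_Pilot run = 23; LS_Supplier sourcing = 23−8 = 15
LF_Tooling = LS_Pilot run = 23; LS_Tooling = 23−6 = 17
LF_User testing = LS_Pilot run = 23; LS_User testing = 23−10 = 13
LF_Prototype build = min(LS_User testing=13, LS_Tooling=17, LS_Supplier sourcing=15) = 13; LS_Prototype build = 13−13 = 0
Slack_Tooling = LS_Tooling − ES_Tooling = 17 − 13 = 4

4 weeks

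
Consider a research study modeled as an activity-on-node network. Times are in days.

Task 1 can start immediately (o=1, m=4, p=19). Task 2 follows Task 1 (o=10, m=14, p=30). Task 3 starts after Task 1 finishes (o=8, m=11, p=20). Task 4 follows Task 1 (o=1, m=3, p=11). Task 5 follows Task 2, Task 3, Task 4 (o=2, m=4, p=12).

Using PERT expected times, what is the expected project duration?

27 days

te_Task 1 = (1 + 4·4 + 19)/6 = 36/6 = 6
te_Task 2 = (10 + 4·14 + 30)/6 = 96/6 = 16
te_Task 3 = (8 + 4·11 + 20)/6 = 72/6 = 12
te_Task 4 = (1 + 4·3 + 11)/6 = 24/6 = 4
te_Task 5 = (2 + 4·4 + 12)/6 = 30/6 = 5

Forward pass:
ES_Task 1 = 0; EF_Task 1 = 6
ES_Task 2 = 6; EF_Task 2 = 6+16 = 22
ES_Task 3 = 6; EF_Task 3 = 6+12 = 18
ES_Task 4 = 6; EF_Task 4 = 6+4 = 10
ES_Task 5 = max(EF_Task 2=22, EF_Task 3=18, EF_Task 4=10) = 22; EF_Task 5 = 22+5 = 27
Expected project duration μ = 27 days. Critical path: Task 1 → Task 2 → Task 5.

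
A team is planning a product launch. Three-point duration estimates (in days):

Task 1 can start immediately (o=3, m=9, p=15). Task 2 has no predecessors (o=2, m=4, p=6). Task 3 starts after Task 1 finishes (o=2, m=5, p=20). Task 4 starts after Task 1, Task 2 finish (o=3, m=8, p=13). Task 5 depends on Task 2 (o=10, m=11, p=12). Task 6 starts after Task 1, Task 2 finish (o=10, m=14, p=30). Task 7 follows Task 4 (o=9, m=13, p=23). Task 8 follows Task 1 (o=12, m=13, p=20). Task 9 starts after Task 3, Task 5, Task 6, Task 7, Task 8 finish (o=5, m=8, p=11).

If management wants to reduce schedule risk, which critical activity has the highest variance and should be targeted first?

te_Task 1 = (3 + 4·9 + 15)/6 = 54/6 = 9; σ²_Task 1 = ((15−3)/6)² = 4.000
te_Task 2 = (2 + 4·4 + 6)/6 = 24/6 = 4; σ²_Task 2 = ((6−2)/6)² = 0.444
te_Task 3 = (2 + 4·5 + 20)/6 = 42/6 = 7; σ²_Task 3 = ((20−2)/6)² = 9.000
te_Task 4 = (3 + 4·8 + 13)/6 = 48/6 = 8; σ²_Task 4 = ((13−3)/6)² = 2.778
te_Task 5 = (10 + 4·11 + 12)/6 = 66/6 = 11; σ²_Task 5 = ((12−10)/6)² = 0.111
te_Task 6 = (10 + 4·14 + 30)/6 = 96/6 = 16; σ²_Task 6 = ((30−10)/6)² = 11.111
te_Task 7 = (9 + 4·13 + 23)/6 = 84/6 = 14; σ²_Task 7 = ((23−9)/6)² = 5.444
te_Task 8 = (12 + 4·13 + 20)/6 = 84/6 = 14; σ²_Task 8 = ((20−12)/6)² = 1.778
te_Task 9 = (5 + 4·8 + 11)/6 = 48/6 = 8; σ²_Task 9 = ((11−5)/6)² = 1.000

Forward pass:
ES_Task 1 = 0; EF_Task 1 = 9
ES_Task 2 = 0; EF_Task 2 = 4
ES_Task 3 = 9; EF_Task 3 = 9+7 = 16
ES_Task 4 = max(EF_Task 1=9, EF_Task 2=4) = 9; EF_Task 4 = 9+8 = 17
ES_Task 5 = 4; EF_Task 5 = 4+11 = 15
ES_Task 6 = max(EF_Task 1=9, EF_Task 2=4) = 9; EF_Task 6 = 9+16 = 25
ES_Task 7 = 17; EF_Task 7 = 17+14 = 31
ES_Task 8 = 9; EF_Task 8 = 9+14 = 23
ES_Task 9 = max(EF_Task 3=16, EF_Task 5=15, EF_Task 6=25, EF_Task 7=31, EF_Task 8=23) = 31; EF_Task 9 = 31+8 = 39
Expected project duration μ = 39 days. Critical path: Task 1 → Task 4 → Task 7 → Task 9.

Variances on critical path: σ²_Task 1=4.000, σ²_Task 4=2.778, σ²_Task 7=5.444, σ²_Task 9=1.000.
Largest is σ²_Task 7 = 5.444.

Task 7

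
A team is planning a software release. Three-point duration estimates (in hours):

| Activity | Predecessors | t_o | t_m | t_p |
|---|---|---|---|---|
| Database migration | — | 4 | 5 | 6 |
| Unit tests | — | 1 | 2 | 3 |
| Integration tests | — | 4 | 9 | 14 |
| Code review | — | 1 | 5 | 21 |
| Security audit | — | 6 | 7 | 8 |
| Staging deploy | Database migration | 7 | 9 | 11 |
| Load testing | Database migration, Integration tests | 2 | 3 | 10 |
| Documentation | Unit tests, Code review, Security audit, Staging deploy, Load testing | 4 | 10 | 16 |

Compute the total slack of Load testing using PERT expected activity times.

te_Database migration = (4 + 4·5 + 6)/6 = 30/6 = 5
te_Unit tests = (1 + 4·2 + 3)/6 = 12/6 = 2
te_Integration tests = (4 + 4·9 + 14)/6 = 54/6 = 9
te_Code review = (1 + 4·5 + 21)/6 = 42/6 = 7
te_Security audit = (6 + 4·7 + 8)/6 = 42/6 = 7
te_Staging deploy = (7 + 4·9 + 11)/6 = 54/6 = 9
te_Load testing = (2 + 4·3 + 10)/6 = 24/6 = 4
te_Documentation = (4 + 4·10 + 16)/6 = 60/6 = 10

Forward pass:
ES_Database migration = 0; EF_Database migration = 5
ES_Unit tests = 0; EF_Unit tests = 2
ES_Integration tests = 0; EF_Integration tests = 9
ES_Code review = 0; EF_Code review = 7
ES_Security audit = 0; EF_Security audit = 7
ES_Staging deploy = 5; EF_Staging deploy = 5+9 = 14
ES_Load testing = max(EF_Database migration=5, EF_Integration tests=9) = 9; EF_Load testing = 9+4 = 13
ES_Documentation = max(EF_Unit tests=2, EF_Code review=7, EF_Security audit=7, EF_Staging deploy=14, EF_Load testing=13) = 14; EF_Documentation = 14+10 = 24
Expected project duration μ = 24 hours. Critical path: Database migration → Staging deploy → Documentation.

Backward pass:
LF_Documentation = 24; LS_Documentation = 24−10 = 14
LF_Load testing = LS_Documentation = 14; LS_Load testing = 14−4 = 10
LF_Staging deploy = LS_Documentation = 14; LS_Staging deploy = 14−9 = 5
LF_Security audit = LS_Documentation = 14; LS_Security audit = 14−7 = 7
LF_Code review = LS_Documentation = 14; LS_Code review = 14−7 = 7
LF_Integration tests = LS_Load testing = 10; LS_Integration tests = 10−9 = 1
LF_Unit tests = LS_Documentation = 14; LS_Unit tests = 14−2 = 12
LF_Database migration = min(LS_Staging deploy=5, LS_Load testing=10) = 5; LS_Database migration = 5−5 = 0
Slack_Load testing = LS_Load testing − ES_Load testing = 10 − 9 = 1

1 hours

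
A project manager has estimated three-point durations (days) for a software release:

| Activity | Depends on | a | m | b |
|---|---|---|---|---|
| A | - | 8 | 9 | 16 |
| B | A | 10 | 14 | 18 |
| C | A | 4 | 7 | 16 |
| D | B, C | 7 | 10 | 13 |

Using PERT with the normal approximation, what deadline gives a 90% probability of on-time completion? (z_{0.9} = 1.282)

36.7 days

te_A = (8 + 4·9 + 16)/6 = 60/6 = 10; σ²_A = ((16−8)/6)² = 1.778
te_B = (10 + 4·14 + 18)/6 = 84/6 = 14; σ²_B = ((18−10)/6)² = 1.778
te_C = (4 + 4·7 + 16)/6 = 48/6 = 8; σ²_C = ((16−4)/6)² = 4.000
te_D = (7 + 4·10 + 13)/6 = 60/6 = 10; σ²_D = ((13−7)/6)² = 1.000

Forward pass:
ES_A = 0; EF_A = 10
ES_B = 10; EF_B = 10+14 = 24
ES_C = 10; EF_C = 10+8 = 18
ES_D = max(EF_B=24, EF_C=18) = 24; EF_D = 24+10 = 34
Expected project duration μ = 34 days. Critical path: A → B → D.

Variance along critical path = 1.778 + 1.778 + 1.000 = 4.556; σ = 2.134 days.
D = μ + z·σ = 34 + 1.282·2.134 = 36.7 days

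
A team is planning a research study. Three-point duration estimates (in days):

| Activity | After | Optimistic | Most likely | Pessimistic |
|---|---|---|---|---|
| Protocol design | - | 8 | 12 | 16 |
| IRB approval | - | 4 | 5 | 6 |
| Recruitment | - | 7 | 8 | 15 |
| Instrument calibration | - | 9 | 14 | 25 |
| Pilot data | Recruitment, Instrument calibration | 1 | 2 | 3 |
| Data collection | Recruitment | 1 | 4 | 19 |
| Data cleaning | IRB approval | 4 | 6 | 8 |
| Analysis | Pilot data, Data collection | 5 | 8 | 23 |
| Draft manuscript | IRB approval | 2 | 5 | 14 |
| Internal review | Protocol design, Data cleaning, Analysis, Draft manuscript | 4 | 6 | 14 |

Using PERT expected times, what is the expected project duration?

34 days

te_Protocol design = (8 + 4·12 + 16)/6 = 72/6 = 12
te_IRB approval = (4 + 4·5 + 6)/6 = 30/6 = 5
te_Recruitment = (7 + 4·8 + 15)/6 = 54/6 = 9
te_Instrument calibration = (9 + 4·14 + 25)/6 = 90/6 = 15
te_Pilot data = (1 + 4·2 + 3)/6 = 12/6 = 2
te_Data collection = (1 + 4·4 + 19)/6 = 36/6 = 6
te_Data cleaning = (4 + 4·6 + 8)/6 = 36/6 = 6
te_Analysis = (5 + 4·8 + 23)/6 = 60/6 = 10
te_Draft manuscript = (2 + 4·5 + 14)/6 = 36/6 = 6
te_Internal review = (4 + 4·6 + 14)/6 = 42/6 = 7

Forward pass:
ES_Protocol design = 0; EF_Protocol design = 12
ES_IRB approval = 0; EF_IRB approval = 5
ES_Recruitment = 0; EF_Recruitment = 9
ES_Instrument calibration = 0; EF_Instrument calibration = 15
ES_Pilot data = max(EF_Recruitment=9, EF_Instrument calibration=15) = 15; EF_Pilot data = 15+2 = 17
ES_Data collection = 9; EF_Data collection = 9+6 = 15
ES_Data cleaning = 5; EF_Data cleaning = 5+6 = 11
ES_Analysis = max(EF_Pilot data=17, EF_Data collection=15) = 17; EF_Analysis = 17+10 = 27
ES_Draft manuscript = 5; EF_Draft manuscript = 5+6 = 11
ES_Internal review = max(EF_Protocol design=12, EF_Data cleaning=11, EF_Analysis=27, EF_Draft manuscript=11) = 27; EF_Internal review = 27+7 = 34
Expected project duration μ = 34 days. Critical path: Instrument calibration → Pilot data → Analysis → Internal review.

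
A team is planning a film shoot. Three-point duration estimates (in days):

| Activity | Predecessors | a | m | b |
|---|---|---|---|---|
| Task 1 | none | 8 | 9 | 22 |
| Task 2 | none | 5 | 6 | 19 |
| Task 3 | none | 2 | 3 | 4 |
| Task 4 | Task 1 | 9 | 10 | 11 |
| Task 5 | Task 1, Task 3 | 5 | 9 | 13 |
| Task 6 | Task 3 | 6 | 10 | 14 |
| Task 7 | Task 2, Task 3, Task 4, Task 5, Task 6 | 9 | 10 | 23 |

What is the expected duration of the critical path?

33 days

te_Task 1 = (8 + 4·9 + 22)/6 = 66/6 = 11
te_Task 2 = (5 + 4·6 + 19)/6 = 48/6 = 8
te_Task 3 = (2 + 4·3 + 4)/6 = 18/6 = 3
te_Task 4 = (9 + 4·10 + 11)/6 = 60/6 = 10
te_Task 5 = (5 + 4·9 + 13)/6 = 54/6 = 9
te_Task 6 = (6 + 4·10 + 14)/6 = 60/6 = 10
te_Task 7 = (9 + 4·10 + 23)/6 = 72/6 = 12

Forward pass:
ES_Task 1 = 0; EF_Task 1 = 11
ES_Task 2 = 0; EF_Task 2 = 8
ES_Task 3 = 0; EF_Task 3 = 3
ES_Task 4 = 11; EF_Task 4 = 11+10 = 21
ES_Task 5 = max(EF_Task 1=11, EF_Task 3=3) = 11; EF_Task 5 = 11+9 = 20
ES_Task 6 = 3; EF_Task 6 = 3+10 = 13
ES_Task 7 = max(EF_Task 2=8, EF_Task 3=3, EF_Task 4=21, EF_Task 5=20, EF_Task 6=13) = 21; EF_Task 7 = 21+12 = 33
Expected project duration μ = 33 days. Critical path: Task 1 → Task 4 → Task 7.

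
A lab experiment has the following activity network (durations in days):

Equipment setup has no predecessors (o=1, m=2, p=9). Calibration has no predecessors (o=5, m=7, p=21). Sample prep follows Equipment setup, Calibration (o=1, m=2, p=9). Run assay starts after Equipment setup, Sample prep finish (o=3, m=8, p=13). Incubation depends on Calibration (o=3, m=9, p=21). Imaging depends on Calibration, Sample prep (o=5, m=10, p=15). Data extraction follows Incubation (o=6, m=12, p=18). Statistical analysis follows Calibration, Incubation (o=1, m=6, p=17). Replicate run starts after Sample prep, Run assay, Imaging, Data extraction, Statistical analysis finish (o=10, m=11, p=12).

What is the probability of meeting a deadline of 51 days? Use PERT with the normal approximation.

te_Equipment setup = (1 + 4·2 + 9)/6 = 18/6 = 3; σ²_Equipment setup = ((9−1)/6)² = 1.778
te_Calibration = (5 + 4·7 + 21)/6 = 54/6 = 9; σ²_Calibration = ((21−5)/6)² = 7.111
te_Sample prep = (1 + 4·2 + 9)/6 = 18/6 = 3; σ²_Sample prep = ((9−1)/6)² = 1.778
te_Run assay = (3 + 4·8 + 13)/6 = 48/6 = 8; σ²_Run assay = ((13−3)/6)² = 2.778
te_Incubation = (3 + 4·9 + 21)/6 = 60/6 = 10; σ²_Incubation = ((21−3)/6)² = 9.000
te_Imaging = (5 + 4·10 + 15)/6 = 60/6 = 10; σ²_Imaging = ((15−5)/6)² = 2.778
te_Data extraction = (6 + 4·12 + 18)/6 = 72/6 = 12; σ²_Data extraction = ((18−6)/6)² = 4.000
te_Statistical analysis = (1 + 4·6 + 17)/6 = 42/6 = 7; σ²_Statistical analysis = ((17−1)/6)² = 7.111
te_Replicate run = (10 + 4·11 + 12)/6 = 66/6 = 11; σ²_Replicate run = ((12−10)/6)² = 0.111

Forward pass:
ES_Equipment setup = 0; EF_Equipment setup = 3
ES_Calibration = 0; EF_Calibration = 9
ES_Sample prep = max(EF_Equipment setup=3, EF_Calibration=9) = 9; EF_Sample prep = 9+3 = 12
ES_Run assay = max(EF_Equipment setup=3, EF_Sample prep=12) = 12; EF_Run assay = 12+8 = 20
ES_Incubation = 9; EF_Incubation = 9+10 = 19
ES_Imaging = max(EF_Calibration=9, EF_Sample prep=12) = 12; EF_Imaging = 12+10 = 22
ES_Data extraction = 19; EF_Data extraction = 19+12 = 31
ES_Statistical analysis = max(EF_Calibration=9, EF_Incubation=19) = 19; EF_Statistical analysis = 19+7 = 26
ES_Replicate run = max(EF_Sample prep=12, EF_Run assay=20, EF_Imaging=22, EF_Data extraction=31, EF_Statistical analysis=26) = 31; EF_Replicate run = 31+11 = 42
Expected project duration μ = 42 days. Critical path: Calibration → Incubation → Data extraction → Replicate run.

Variance along critical path = 7.111 + 9.000 + 4.000 + 0.111 = 20.222; σ = √20.222 = 4.497 days.
Z = (51 − 42) / 4.497 = 2.001
P(T ≤ 51) = Φ(2.001) ≈ 0.977

0.977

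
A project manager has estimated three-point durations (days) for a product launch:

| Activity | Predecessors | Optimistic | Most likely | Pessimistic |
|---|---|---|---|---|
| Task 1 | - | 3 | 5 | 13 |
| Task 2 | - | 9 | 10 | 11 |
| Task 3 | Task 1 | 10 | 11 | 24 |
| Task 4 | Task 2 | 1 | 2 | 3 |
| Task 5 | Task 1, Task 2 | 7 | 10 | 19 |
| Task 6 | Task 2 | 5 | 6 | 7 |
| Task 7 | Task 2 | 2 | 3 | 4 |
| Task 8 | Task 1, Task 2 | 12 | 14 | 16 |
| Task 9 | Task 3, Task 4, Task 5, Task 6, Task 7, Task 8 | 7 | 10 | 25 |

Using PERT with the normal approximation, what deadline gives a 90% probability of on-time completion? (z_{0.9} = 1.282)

te_Task 1 = (3 + 4·5 + 13)/6 = 36/6 = 6; σ²_Task 1 = ((13−3)/6)² = 2.778
te_Task 2 = (9 + 4·10 + 11)/6 = 60/6 = 10; σ²_Task 2 = ((11−9)/6)² = 0.111
te_Task 3 = (10 + 4·11 + 24)/6 = 78/6 = 13; σ²_Task 3 = ((24−10)/6)² = 5.444
te_Task 4 = (1 + 4·2 + 3)/6 = 12/6 = 2; σ²_Task 4 = ((3−1)/6)² = 0.111
te_Task 5 = (7 + 4·10 + 19)/6 = 66/6 = 11; σ²_Task 5 = ((19−7)/6)² = 4.000
te_Task 6 = (5 + 4·6 + 7)/6 = 36/6 = 6; σ²_Task 6 = ((7−5)/6)² = 0.111
te_Task 7 = (2 + 4·3 + 4)/6 = 18/6 = 3; σ²_Task 7 = ((4−2)/6)² = 0.111
te_Task 8 = (12 + 4·14 + 16)/6 = 84/6 = 14; σ²_Task 8 = ((16−12)/6)² = 0.444
te_Task 9 = (7 + 4·10 + 25)/6 = 72/6 = 12; σ²_Task 9 = ((25−7)/6)² = 9.000

Forward pass:
ES_Task 1 = 0; EF_Task 1 = 6
ES_Task 2 = 0; EF_Task 2 = 10
ES_Task 3 = 6; EF_Task 3 = 6+13 = 19
ES_Task 4 = 10; EF_Task 4 = 10+2 = 12
ES_Task 5 = max(EF_Task 1=6, EF_Task 2=10) = 10; EF_Task 5 = 10+11 = 21
ES_Task 6 = 10; EF_Task 6 = 10+6 = 16
ES_Task 7 = 10; EF_Task 7 = 10+3 = 13
ES_Task 8 = max(EF_Task 1=6, EF_Task 2=10) = 10; EF_Task 8 = 10+14 = 24
ES_Task 9 = max(EF_Task 3=19, EF_Task 4=12, EF_Task 5=21, EF_Task 6=16, EF_Task 7=13, EF_Task 8=24) = 24; EF_Task 9 = 24+12 = 36
Expected project duration μ = 36 days. Critical path: Task 2 → Task 8 → Task 9.

Variance along critical path = 0.111 + 0.444 + 9.000 = 9.556; σ = 3.091 days.
D = μ + z·σ = 36 + 1.282·3.091 = 40.0 days

40.0 days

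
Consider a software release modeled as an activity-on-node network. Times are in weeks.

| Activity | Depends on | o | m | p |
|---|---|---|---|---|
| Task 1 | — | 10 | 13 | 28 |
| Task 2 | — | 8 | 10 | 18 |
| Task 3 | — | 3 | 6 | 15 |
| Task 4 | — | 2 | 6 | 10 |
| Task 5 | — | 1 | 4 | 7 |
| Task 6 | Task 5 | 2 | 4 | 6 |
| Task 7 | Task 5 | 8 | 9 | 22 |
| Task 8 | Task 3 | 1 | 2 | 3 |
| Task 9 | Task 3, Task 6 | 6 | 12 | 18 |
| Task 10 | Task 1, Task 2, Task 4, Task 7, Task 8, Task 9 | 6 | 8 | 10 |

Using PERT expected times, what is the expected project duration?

28 weeks

te_Task 1 = (10 + 4·13 + 28)/6 = 90/6 = 15
te_Task 2 = (8 + 4·10 + 18)/6 = 66/6 = 11
te_Task 3 = (3 + 4·6 + 15)/6 = 42/6 = 7
te_Task 4 = (2 + 4·6 + 10)/6 = 36/6 = 6
te_Task 5 = (1 + 4·4 + 7)/6 = 24/6 = 4
te_Task 6 = (2 + 4·4 + 6)/6 = 24/6 = 4
te_Task 7 = (8 + 4·9 + 22)/6 = 66/6 = 11
te_Task 8 = (1 + 4·2 + 3)/6 = 12/6 = 2
te_Task 9 = (6 + 4·12 + 18)/6 = 72/6 = 12
te_Task 10 = (6 + 4·8 + 10)/6 = 48/6 = 8

Forward pass:
ES_Task 1 = 0; EF_Task 1 = 15
ES_Task 2 = 0; EF_Task 2 = 11
ES_Task 3 = 0; EF_Task 3 = 7
ES_Task 4 = 0; EF_Task 4 = 6
ES_Task 5 = 0; EF_Task 5 = 4
ES_Task 6 = 4; EF_Task 6 = 4+4 = 8
ES_Task 7 = 4; EF_Task 7 = 4+11 = 15
ES_Task 8 = 7; EF_Task 8 = 7+2 = 9
ES_Task 9 = max(EF_Task 3=7, EF_Task 6=8) = 8; EF_Task 9 = 8+12 = 20
ES_Task 10 = max(EF_Task 1=15, EF_Task 2=11, EF_Task 4=6, EF_Task 7=15, EF_Task 8=9, EF_Task 9=20) = 20; EF_Task 10 = 20+8 = 28
Expected project duration μ = 28 weeks. Critical path: Task 5 → Task 6 → Task 9 → Task 10.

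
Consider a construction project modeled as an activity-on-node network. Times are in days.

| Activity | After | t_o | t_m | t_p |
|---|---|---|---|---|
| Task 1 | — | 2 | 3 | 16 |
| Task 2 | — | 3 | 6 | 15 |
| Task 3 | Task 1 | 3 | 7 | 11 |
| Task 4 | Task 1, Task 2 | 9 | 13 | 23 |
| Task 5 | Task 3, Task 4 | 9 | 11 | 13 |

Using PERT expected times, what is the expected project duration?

te_Task 1 = (2 + 4·3 + 16)/6 = 30/6 = 5
te_Task 2 = (3 + 4·6 + 15)/6 = 42/6 = 7
te_Task 3 = (3 + 4·7 + 11)/6 = 42/6 = 7
te_Task 4 = (9 + 4·13 + 23)/6 = 84/6 = 14
te_Task 5 = (9 + 4·11 + 13)/6 = 66/6 = 11

Forward pass:
ES_Task 1 = 0; EF_Task 1 = 5
ES_Task 2 = 0; EF_Task 2 = 7
ES_Task 3 = 5; EF_Task 3 = 5+7 = 12
ES_Task 4 = max(EF_Task 1=5, EF_Task 2=7) = 7; EF_Task 4 = 7+14 = 21
ES_Task 5 = max(EF_Task 3=12, EF_Task 4=21) = 21; EF_Task 5 = 21+11 = 32
Expected project duration μ = 32 days. Critical path: Task 2 → Task 4 → Task 5.

32 days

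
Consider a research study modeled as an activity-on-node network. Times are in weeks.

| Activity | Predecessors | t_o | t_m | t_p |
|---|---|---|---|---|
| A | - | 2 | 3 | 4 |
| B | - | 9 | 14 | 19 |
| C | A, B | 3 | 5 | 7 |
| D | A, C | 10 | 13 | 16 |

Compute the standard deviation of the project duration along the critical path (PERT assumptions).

2.05 weeks

te_A = (2 + 4·3 + 4)/6 = 18/6 = 3; σ²_A = ((4−2)/6)² = 0.111
te_B = (9 + 4·14 + 19)/6 = 84/6 = 14; σ²_B = ((19−9)/6)² = 2.778
te_C = (3 + 4·5 + 7)/6 = 30/6 = 5; σ²_C = ((7−3)/6)² = 0.444
te_D = (10 + 4·13 + 16)/6 = 78/6 = 13; σ²_D = ((16−10)/6)² = 1.000

Forward pass:
ES_A = 0; EF_A = 3
ES_B = 0; EF_B = 14
ES_C = max(EF_A=3, EF_B=14) = 14; EF_C = 14+5 = 19
ES_D = max(EF_A=3, EF_C=19) = 19; EF_D = 19+13 = 32
Expected project duration μ = 32 weeks. Critical path: B → C → D.

Variance along critical path = 2.778 + 0.444 + 1.000 = 4.222
σ = √4.222 = 2.055 weeks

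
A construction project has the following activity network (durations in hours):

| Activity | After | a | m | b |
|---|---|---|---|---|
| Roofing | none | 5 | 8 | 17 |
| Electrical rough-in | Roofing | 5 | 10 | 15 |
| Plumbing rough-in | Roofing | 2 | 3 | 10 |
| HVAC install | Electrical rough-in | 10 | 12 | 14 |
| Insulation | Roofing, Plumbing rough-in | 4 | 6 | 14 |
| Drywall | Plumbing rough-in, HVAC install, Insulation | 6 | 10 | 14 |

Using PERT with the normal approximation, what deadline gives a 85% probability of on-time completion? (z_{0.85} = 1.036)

44.1 hours

te_Roofing = (5 + 4·8 + 17)/6 = 54/6 = 9; σ²_Roofing = ((17−5)/6)² = 4.000
te_Electrical rough-in = (5 + 4·10 + 15)/6 = 60/6 = 10; σ²_Electrical rough-in = ((15−5)/6)² = 2.778
te_Plumbing rough-in = (2 + 4·3 + 10)/6 = 24/6 = 4; σ²_Plumbing rough-in = ((10−2)/6)² = 1.778
te_HVAC install = (10 + 4·12 + 14)/6 = 72/6 = 12; σ²_HVAC install = ((14−10)/6)² = 0.444
te_Insulation = (4 + 4·6 + 14)/6 = 42/6 = 7; σ²_Insulation = ((14−4)/6)² = 2.778
te_Drywall = (6 + 4·10 + 14)/6 = 60/6 = 10; σ²_Drywall = ((14−6)/6)² = 1.778

Forward pass:
ES_Roofing = 0; EF_Roofing = 9
ES_Electrical rough-in = 9; EF_Electrical rough-in = 9+10 = 19
ES_Plumbing rough-in = 9; EF_Plumbing rough-in = 9+4 = 13
ES_HVAC install = 19; EF_HVAC install = 19+12 = 31
ES_Insulation = max(EF_Roofing=9, EF_Plumbing rough-in=13) = 13; EF_Insulation = 13+7 = 20
ES_Drywall = max(EF_Plumbing rough-in=13, EF_HVAC install=31, EF_Insulation=20) = 31; EF_Drywall = 31+10 = 41
Expected project duration μ = 41 hours. Critical path: Roofing → Electrical rough-in → HVAC install → Drywall.

Variance along critical path = 4.000 + 2.778 + 0.444 + 1.778 = 9.000; σ = 3.000 hours.
D = μ + z·σ = 41 + 1.036·3.000 = 44.1 hours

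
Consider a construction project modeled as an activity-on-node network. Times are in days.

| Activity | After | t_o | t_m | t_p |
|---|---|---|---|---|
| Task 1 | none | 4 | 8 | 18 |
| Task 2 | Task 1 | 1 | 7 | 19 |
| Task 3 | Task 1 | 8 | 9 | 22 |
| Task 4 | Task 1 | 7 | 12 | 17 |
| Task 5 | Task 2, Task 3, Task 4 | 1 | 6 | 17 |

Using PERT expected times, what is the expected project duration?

te_Task 1 = (4 + 4·8 + 18)/6 = 54/6 = 9
te_Task 2 = (1 + 4·7 + 19)/6 = 48/6 = 8
te_Task 3 = (8 + 4·9 + 22)/6 = 66/6 = 11
te_Task 4 = (7 + 4·12 + 17)/6 = 72/6 = 12
te_Task 5 = (1 + 4·6 + 17)/6 = 42/6 = 7

Forward pass:
ES_Task 1 = 0; EF_Task 1 = 9
ES_Task 2 = 9; EF_Task 2 = 9+8 = 17
ES_Task 3 = 9; EF_Task 3 = 9+11 = 20
ES_Task 4 = 9; EF_Task 4 = 9+12 = 21
ES_Task 5 = max(EF_Task 2=17, EF_Task 3=20, EF_Task 4=21) = 21; EF_Task 5 = 21+7 = 28
Expected project duration μ = 28 days. Critical path: Task 1 → Task 4 → Task 5.

28 days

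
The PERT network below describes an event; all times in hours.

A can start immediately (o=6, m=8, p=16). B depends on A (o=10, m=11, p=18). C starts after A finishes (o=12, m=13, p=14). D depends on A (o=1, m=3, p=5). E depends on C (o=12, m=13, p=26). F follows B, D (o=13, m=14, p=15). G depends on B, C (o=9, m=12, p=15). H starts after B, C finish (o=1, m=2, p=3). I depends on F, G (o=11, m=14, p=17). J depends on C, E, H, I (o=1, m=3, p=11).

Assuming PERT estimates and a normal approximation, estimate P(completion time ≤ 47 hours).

0.019

te_A = (6 + 4·8 + 16)/6 = 54/6 = 9; σ²_A = ((16−6)/6)² = 2.778
te_B = (10 + 4·11 + 18)/6 = 72/6 = 12; σ²_B = ((18−10)/6)² = 1.778
te_C = (12 + 4·13 + 14)/6 = 78/6 = 13; σ²_C = ((14−12)/6)² = 0.111
te_D = (1 + 4·3 + 5)/6 = 18/6 = 3; σ²_D = ((5−1)/6)² = 0.444
te_E = (12 + 4·13 + 26)/6 = 90/6 = 15; σ²_E = ((26−12)/6)² = 5.444
te_F = (13 + 4·14 + 15)/6 = 84/6 = 14; σ²_F = ((15−13)/6)² = 0.111
te_G = (9 + 4·12 + 15)/6 = 72/6 = 12; σ²_G = ((15−9)/6)² = 1.000
te_H = (1 + 4·2 + 3)/6 = 12/6 = 2; σ²_H = ((3−1)/6)² = 0.111
te_I = (11 + 4·14 + 17)/6 = 84/6 = 14; σ²_I = ((17−11)/6)² = 1.000
te_J = (1 + 4·3 + 11)/6 = 24/6 = 4; σ²_J = ((11−1)/6)² = 2.778

Forward pass:
ES_A = 0; EF_A = 9
ES_B = 9; EF_B = 9+12 = 21
ES_C = 9; EF_C = 9+13 = 22
ES_D = 9; EF_D = 9+3 = 12
ES_E = 22; EF_E = 22+15 = 37
ES_F = max(EF_B=21, EF_D=12) = 21; EF_F = 21+14 = 35
ES_G = max(EF_B=21, EF_C=22) = 22; EF_G = 22+12 = 34
ES_H = max(EF_B=21, EF_C=22) = 22; EF_H = 22+2 = 24
ES_I = max(EF_F=35, EF_G=34) = 35; EF_I = 35+14 = 49
ES_J = max(EF_C=22, EF_E=37, EF_H=24, EF_I=49) = 49; EF_J = 49+4 = 53
Expected project duration μ = 53 hours. Critical path: A → B → F → I → J.

Variance along critical path = 2.778 + 1.778 + 0.111 + 1.000 + 2.778 = 8.444; σ = √8.444 = 2.906 hours.
Z = (47 − 53) / 2.906 = -2.065
P(T ≤ 47) = Φ(-2.065) ≈ 0.019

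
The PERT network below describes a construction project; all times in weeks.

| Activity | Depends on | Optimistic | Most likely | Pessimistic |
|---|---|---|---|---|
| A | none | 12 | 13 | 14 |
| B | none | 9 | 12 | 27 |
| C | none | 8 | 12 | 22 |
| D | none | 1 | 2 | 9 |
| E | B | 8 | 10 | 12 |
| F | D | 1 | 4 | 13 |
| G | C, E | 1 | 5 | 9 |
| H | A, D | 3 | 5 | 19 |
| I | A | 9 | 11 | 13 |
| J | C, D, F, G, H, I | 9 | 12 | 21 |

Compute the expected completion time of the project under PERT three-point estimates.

te_A = (12 + 4·13 + 14)/6 = 78/6 = 13
te_B = (9 + 4·12 + 27)/6 = 84/6 = 14
te_C = (8 + 4·12 + 22)/6 = 78/6 = 13
te_D = (1 + 4·2 + 9)/6 = 18/6 = 3
te_E = (8 + 4·10 + 12)/6 = 60/6 = 10
te_F = (1 + 4·4 + 13)/6 = 30/6 = 5
te_G = (1 + 4·5 + 9)/6 = 30/6 = 5
te_H = (3 + 4·5 + 19)/6 = 42/6 = 7
te_I = (9 + 4·11 + 13)/6 = 66/6 = 11
te_J = (9 + 4·12 + 21)/6 = 78/6 = 13

Forward pass:
ES_A = 0; EF_A = 13
ES_B = 0; EF_B = 14
ES_C = 0; EF_C = 13
ES_D = 0; EF_D = 3
ES_E = 14; EF_E = 14+10 = 24
ES_F = 3; EF_F = 3+5 = 8
ES_G = max(EF_C=13, EF_E=24) = 24; EF_G = 24+5 = 29
ES_H = max(EF_A=13, EF_D=3) = 13; EF_H = 13+7 = 20
ES_I = 13; EF_I = 13+11 = 24
ES_J = max(EF_C=13, EF_D=3, EF_F=8, EF_G=29, EF_H=20, EF_I=24) = 29; EF_J = 29+13 = 42
Expected project duration μ = 42 weeks. Critical path: B → E → G → J.

42 weeks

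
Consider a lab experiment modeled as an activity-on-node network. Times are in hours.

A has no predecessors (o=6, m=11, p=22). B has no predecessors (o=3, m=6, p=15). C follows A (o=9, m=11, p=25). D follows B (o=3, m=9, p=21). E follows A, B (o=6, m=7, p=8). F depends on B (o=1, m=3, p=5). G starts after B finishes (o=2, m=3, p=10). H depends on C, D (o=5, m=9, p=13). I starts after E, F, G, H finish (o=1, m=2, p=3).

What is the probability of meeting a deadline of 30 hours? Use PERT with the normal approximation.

te_A = (6 + 4·11 + 22)/6 = 72/6 = 12; σ²_A = ((22−6)/6)² = 7.111
te_B = (3 + 4·6 + 15)/6 = 42/6 = 7; σ²_B = ((15−3)/6)² = 4.000
te_C = (9 + 4·11 + 25)/6 = 78/6 = 13; σ²_C = ((25−9)/6)² = 7.111
te_D = (3 + 4·9 + 21)/6 = 60/6 = 10; σ²_D = ((21−3)/6)² = 9.000
te_E = (6 + 4·7 + 8)/6 = 42/6 = 7; σ²_E = ((8−6)/6)² = 0.111
te_F = (1 + 4·3 + 5)/6 = 18/6 = 3; σ²_F = ((5−1)/6)² = 0.444
te_G = (2 + 4·3 + 10)/6 = 24/6 = 4; σ²_G = ((10−2)/6)² = 1.778
te_H = (5 + 4·9 + 13)/6 = 54/6 = 9; σ²_H = ((13−5)/6)² = 1.778
te_I = (1 + 4·2 + 3)/6 = 12/6 = 2; σ²_I = ((3−1)/6)² = 0.111

Forward pass:
ES_A = 0; EF_A = 12
ES_B = 0; EF_B = 7
ES_C = 12; EF_C = 12+13 = 25
ES_D = 7; EF_D = 7+10 = 17
ES_E = max(EF_A=12, EF_B=7) = 12; EF_E = 12+7 = 19
ES_F = 7; EF_F = 7+3 = 10
ES_G = 7; EF_G = 7+4 = 11
ES_H = max(EF_C=25, EF_D=17) = 25; EF_H = 25+9 = 34
ES_I = max(EF_E=19, EF_F=10, EF_G=11, EF_H=34) = 34; EF_I = 34+2 = 36
Expected project duration μ = 36 hours. Critical path: A → C → H → I.

Variance along critical path = 7.111 + 7.111 + 1.778 + 0.111 = 16.111; σ = √16.111 = 4.014 hours.
Z = (30 − 36) / 4.014 = -1.495
P(T ≤ 30) = Φ(-1.495) ≈ 0.067

0.067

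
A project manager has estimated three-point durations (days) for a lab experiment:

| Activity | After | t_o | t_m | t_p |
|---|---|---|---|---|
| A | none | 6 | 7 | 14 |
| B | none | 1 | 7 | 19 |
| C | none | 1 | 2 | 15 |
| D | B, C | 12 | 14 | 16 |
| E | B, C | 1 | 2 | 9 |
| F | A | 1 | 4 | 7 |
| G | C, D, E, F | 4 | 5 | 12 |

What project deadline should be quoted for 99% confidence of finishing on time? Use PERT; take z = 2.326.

te_A = (6 + 4·7 + 14)/6 = 48/6 = 8; σ²_A = ((14−6)/6)² = 1.778
te_B = (1 + 4·7 + 19)/6 = 48/6 = 8; σ²_B = ((19−1)/6)² = 9.000
te_C = (1 + 4·2 + 15)/6 = 24/6 = 4; σ²_C = ((15−1)/6)² = 5.444
te_D = (12 + 4·14 + 16)/6 = 84/6 = 14; σ²_D = ((16−12)/6)² = 0.444
te_E = (1 + 4·2 + 9)/6 = 18/6 = 3; σ²_E = ((9−1)/6)² = 1.778
te_F = (1 + 4·4 + 7)/6 = 24/6 = 4; σ²_F = ((7−1)/6)² = 1.000
te_G = (4 + 4·5 + 12)/6 = 36/6 = 6; σ²_G = ((12−4)/6)² = 1.778

Forward pass:
ES_A = 0; EF_A = 8
ES_B = 0; EF_B = 8
ES_C = 0; EF_C = 4
ES_D = max(EF_B=8, EF_C=4) = 8; EF_D = 8+14 = 22
ES_E = max(EF_B=8, EF_C=4) = 8; EF_E = 8+3 = 11
ES_F = 8; EF_F = 8+4 = 12
ES_G = max(EF_C=4, EF_D=22, EF_E=11, EF_F=12) = 22; EF_G = 22+6 = 28
Expected project duration μ = 28 days. Critical path: B → D → G.

Variance along critical path = 9.000 + 0.444 + 1.778 = 11.222; σ = 3.350 days.
D = μ + z·σ = 28 + 2.326·3.350 = 35.8 days

35.8 days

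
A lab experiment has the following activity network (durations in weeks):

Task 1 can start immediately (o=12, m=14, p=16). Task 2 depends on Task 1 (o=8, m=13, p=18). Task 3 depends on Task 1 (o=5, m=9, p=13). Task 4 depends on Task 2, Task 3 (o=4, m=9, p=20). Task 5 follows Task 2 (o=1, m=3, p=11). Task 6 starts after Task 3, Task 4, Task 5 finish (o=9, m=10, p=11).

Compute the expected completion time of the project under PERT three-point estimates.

te_Task 1 = (12 + 4·14 + 16)/6 = 84/6 = 14
te_Task 2 = (8 + 4·13 + 18)/6 = 78/6 = 13
te_Task 3 = (5 + 4·9 + 13)/6 = 54/6 = 9
te_Task 4 = (4 + 4·9 + 20)/6 = 60/6 = 10
te_Task 5 = (1 + 4·3 + 11)/6 = 24/6 = 4
te_Task 6 = (9 + 4·10 + 11)/6 = 60/6 = 10

Forward pass:
ES_Task 1 = 0; EF_Task 1 = 14
ES_Task 2 = 14; EF_Task 2 = 14+13 = 27
ES_Task 3 = 14; EF_Task 3 = 14+9 = 23
ES_Task 4 = max(EF_Task 2=27, EF_Task 3=23) = 27; EF_Task 4 = 27+10 = 37
ES_Task 5 = 27; EF_Task 5 = 27+4 = 31
ES_Task 6 = max(EF_Task 3=23, EF_Task 4=37, EF_Task 5=31) = 37; EF_Task 6 = 37+10 = 47
Expected project duration μ = 47 weeks. Critical path: Task 1 → Task 2 → Task 4 → Task 6.

47 weeks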